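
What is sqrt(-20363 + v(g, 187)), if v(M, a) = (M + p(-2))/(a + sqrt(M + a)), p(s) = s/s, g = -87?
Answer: 3*I*sqrt(87809401)/197 ≈ 142.7*I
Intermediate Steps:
p(s) = 1
v(M, a) = (1 + M)/(a + sqrt(M + a)) (v(M, a) = (M + 1)/(a + sqrt(M + a)) = (1 + M)/(a + sqrt(M + a)))
sqrt(-20363 + v(g, 187)) = sqrt(-20363 + (1 - 87)/(187 + sqrt(-87 + 187))) = sqrt(-20363 - 86/(187 + sqrt(100))) = sqrt(-20363 - 86/(187 + 10)) = sqrt(-20363 - 86/197) = sqrt(-4011597/197) = 3*I*sqrt(87809401)/197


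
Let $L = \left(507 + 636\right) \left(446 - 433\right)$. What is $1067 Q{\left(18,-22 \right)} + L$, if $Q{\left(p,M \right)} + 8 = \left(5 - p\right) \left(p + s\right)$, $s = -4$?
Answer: $-187871$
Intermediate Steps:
$Q{\left(p,M \right)} = -8 + \left(-4 + p\right) \left(5 - p\right)$ ($Q{\left(p,M \right)} = -8 + \left(5 - p\right) \left(p - 4\right) = -8 + \left(5 - p\right) \left(-4 + p\right) = -8 + \left(-4 + p\right) \left(5 - p\right)$)
$L = 14859$ ($L = 1143 \cdot 13 = 14859$)
$1067 Q{\left(18,-22 \right)} + L = 1067 \left(-28 - 18^{2} + 9 \cdot 18\right) + 14859 = 1067 \left(-28 - 324 + 162\right) + 14859 = 1067 \left(-190\right) + 14859 = -202730 + 14859 = -187871$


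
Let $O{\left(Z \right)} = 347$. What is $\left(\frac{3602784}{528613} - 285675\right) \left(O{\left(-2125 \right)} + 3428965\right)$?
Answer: $- \frac{517853258402928192}{528613} \approx -9.7965 \cdot 10^{11}$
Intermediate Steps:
$\left(\frac{3602784}{528613} - 285675\right) \left(O{\left(-2125 \right)} + 3428965\right) = \left(\frac{3602784}{528613} - 285675\right) \left(347 + 3428965\right) = \left(3602784 \cdot \frac{1}{528613} - 285675\right) 3429312 = \left(\frac{3602784}{528613} - 285675\right) 3429312 = \left(- \frac{151007915991}{528613}\right) 3429312 = - \frac{517853258402928192}{528613}$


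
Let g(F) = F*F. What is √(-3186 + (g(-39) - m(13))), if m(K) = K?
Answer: I*√1678 ≈ 40.963*I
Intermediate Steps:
g(F) = F²
√(-3186 + (g(-39) - m(13))) = √(-3186 + ((-39)² - 1*13)) = √(-3186 + (1521 - 13)) = √(-3186 + 1508) = √(-1678) = I*√1678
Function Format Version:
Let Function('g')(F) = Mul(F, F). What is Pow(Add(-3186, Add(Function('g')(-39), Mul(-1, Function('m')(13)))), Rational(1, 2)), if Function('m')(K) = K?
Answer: Mul(I, Pow(1678, Rational(1, 2))) ≈ Mul(40.963, I)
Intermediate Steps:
Function('g')(F) = Pow(F, 2)
Pow(Add(-3186, Add(Function('g')(-39), Mul(-1, Function('m')(13)))), Rational(1, 2)) = Pow(Add(-3186, Add(Pow(-39, 2), Mul(-1, 13))), Rational(1, 2)) = Pow(Add(-3186, Add(1521, -13)), Rational(1, 2)) = Pow(Add(-3186, 1508), Rational(1, 2)) = Pow(-1678, Rational(1, 2)) = Mul(I, Pow(1678, Rational(1, 2)))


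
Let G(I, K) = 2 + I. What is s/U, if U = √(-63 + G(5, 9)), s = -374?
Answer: 187*I*√14/14 ≈ 49.978*I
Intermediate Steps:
U = 2*I*√14 (U = √(-63 + (2 + 5)) = √(-63 + 7) = √(-56) = 2*I*√14 ≈ 7.4833*I)
s/U = -374*(-I*√14/28) = -(-187)*I*√14/14 = 187*I*√14/14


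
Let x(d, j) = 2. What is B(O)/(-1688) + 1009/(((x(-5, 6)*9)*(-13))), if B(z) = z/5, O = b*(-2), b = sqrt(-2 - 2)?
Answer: -1009/234 + I/2110 ≈ -4.312 + 0.00047393*I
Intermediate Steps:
b = 2*I (b = sqrt(-4) = 2*I ≈ 2.0*I)
O = -4*I (O = (2*I)*(-2) = -4*I ≈ -4.0*I)
B(z) = z/5 (B(z) = z*(1/5) = z/5)
B(O)/(-1688) + 1009/(((x(-5, 6)*9)*(-13))) = ((-4*I)/5)/(-1688) + 1009/(((2*9)*(-13))) = -4*I/5*(-1/1688) + 1009/((18*(-13))) = I/2110 + 1009/(-234) = I/2110 + 1009*(-1/234) = I/2110 - 1009/234 = -1009/234 + I/2110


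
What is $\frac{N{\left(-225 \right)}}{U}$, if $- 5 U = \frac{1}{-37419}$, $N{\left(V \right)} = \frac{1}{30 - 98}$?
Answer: $- \frac{187095}{68} \approx -2751.4$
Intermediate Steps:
$N{\left(V \right)} = - \frac{1}{68}$ ($N{\left(V \right)} = \frac{1}{-68} = - \frac{1}{68}$)
$U = \frac{1}{187095}$ ($U = - \frac{1}{5 \left(-37419\right)} = \left(- \frac{1}{5}\right) \left(- \frac{1}{37419}\right) = \frac{1}{187095} \approx 5.3449 \cdot 10^{-6}$)
$\frac{N{\left(-225 \right)}}{U} = - \frac{\frac{1}{\frac{1}{187095}}}{68} = \left(- \frac{1}{68}\right) 187095 = - \frac{187095}{68}$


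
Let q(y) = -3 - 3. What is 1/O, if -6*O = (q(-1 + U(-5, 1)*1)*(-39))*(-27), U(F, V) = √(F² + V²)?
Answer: 1/1053 ≈ 0.00094967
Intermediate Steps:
q(y) = -6
O = 1053 (O = -(-6*(-39))*(-27)/6 = -39*(-27) = -⅙*(-6318) = 1053)
1/O = 1/1053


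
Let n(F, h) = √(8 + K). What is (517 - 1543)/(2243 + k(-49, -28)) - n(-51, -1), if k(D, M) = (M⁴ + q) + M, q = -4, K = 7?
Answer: -1026/616867 - √15 ≈ -3.8746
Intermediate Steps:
n(F, h) = √15 (n(F, h) = √(8 + 7) = √15)
k(D, M) = -4 + M + M⁴ (k(D, M) = (M⁴ - 4) + M = (-4 + M⁴) + M = -4 + M + M⁴)
(517 - 1543)/(2243 + k(-49, -28)) - n(-51, -1) = (517 - 1543)/(2243 + (-4 - 28 + (-28)⁴)) - √15 = -1026/(2243 + (-4 - 28 + 614656)) - √15 = -1026/(2243 + 614624) - √15 = -1026/616867 - √15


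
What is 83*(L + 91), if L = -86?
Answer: 415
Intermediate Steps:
83*(L + 91) = 83*(-86 + 91) = 83*5 = 415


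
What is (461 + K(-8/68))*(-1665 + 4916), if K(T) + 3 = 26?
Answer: 1573484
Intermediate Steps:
K(T) = 23 (K(T) = -3 + 26 = 23)
(461 + K(-8/68))*(-1665 + 4916) = (461 + 23)*(-1665 + 4916) = 484*3251 = 1573484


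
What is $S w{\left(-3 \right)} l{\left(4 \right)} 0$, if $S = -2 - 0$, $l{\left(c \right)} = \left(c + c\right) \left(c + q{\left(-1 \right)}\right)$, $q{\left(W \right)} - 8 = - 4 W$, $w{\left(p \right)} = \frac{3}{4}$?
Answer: $0$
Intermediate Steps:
$w{\left(p \right)} = \frac{3}{4}$ ($w{\left(p \right)} = 3 \cdot \frac{1}{4} = \frac{3}{4}$)
$q{\left(W \right)} = 8 - 4 W$
$l{\left(c \right)} = 2 c \left(12 + c\right)$ ($l{\left(c \right)} = \left(c + c\right) \left(c + \left(8 - -4\right)\right) = 2 c \left(c + \left(8 + 4\right)\right) = 2 c \left(c + 12\right) = 2 c \left(12 + c\right)$)
$S = -2$ ($S = -2 + 0 = -2$)
$S w{\left(-3 \right)} l{\left(4 \right)} 0 = - 2 \frac{3 \cdot 2 \cdot 4 \left(12 + 4\right)}{4} \cdot 0 = - 2 \frac{3 \cdot 2 \cdot 4 \cdot 16}{4} \cdot 0 = - 2 \cdot \frac{3}{4} \cdot 128 \cdot 0 = - 2 \cdot 96 \cdot 0 = \left(-2\right) 0 = 0$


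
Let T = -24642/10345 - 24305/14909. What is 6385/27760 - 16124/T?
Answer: 13807851652974471/3435704202256 ≈ 4018.9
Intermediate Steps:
T = -618822803/154233605 (T = -24642*1/10345 - 24305*1/14909 = -24642/10345 - 24305/14909 = -618822803/154233605 ≈ -4.0122)
6385/27760 - 16124/T = 6385/27760 - 16124/(-618822803/154233605) = 6385*(1/27760) - 16124*(-154233605/618822803) = 1277/5552 + 2486862647020/618822803 = 13807851652974471/3435704202256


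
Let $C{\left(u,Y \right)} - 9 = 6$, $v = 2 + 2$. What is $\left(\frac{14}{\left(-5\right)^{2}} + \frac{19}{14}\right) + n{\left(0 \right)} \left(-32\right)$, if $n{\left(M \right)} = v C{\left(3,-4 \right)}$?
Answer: $- \frac{671329}{350} \approx -1918.1$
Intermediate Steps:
$v = 4$
$C{\left(u,Y \right)} = 15$ ($C{\left(u,Y \right)} = 9 + 6 = 15$)
$n{\left(M \right)} = 60$ ($n{\left(M \right)} = 4 \cdot 15 = 60$)
$\left(\frac{14}{\left(-5\right)^{2}} + \frac{19}{14}\right) + n{\left(0 \right)} \left(-32\right) = \left(\frac{14}{\left(-5\right)^{2}} + \frac{19}{14}\right) + 60 \left(-32\right) = \left(\frac{14}{25} + 19 \cdot \frac{1}{14}\right) - 1920 = \left(14 \cdot \frac{1}{25} + \frac{19}{14}\right) - 1920 = \left(\frac{14}{25} + \frac{19}{14}\right) - 1920 = \frac{671}{350} - 1920 = - \frac{671329}{350}$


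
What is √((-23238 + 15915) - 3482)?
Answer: I*√10805 ≈ 103.95*I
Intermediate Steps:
√((-23238 + 15915) - 3482) = √(-7323 - 3482) = √(-10805) = I*√10805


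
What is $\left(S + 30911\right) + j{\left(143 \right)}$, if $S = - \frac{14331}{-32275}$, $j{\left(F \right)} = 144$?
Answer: $\frac{1002314456}{32275} \approx 31055.0$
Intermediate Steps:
$S = \frac{14331}{32275}$ ($S = \left(-14331\right) \left(- \frac{1}{32275}\right) = \frac{14331}{32275} \approx 0.44403$)
$\left(S + 30911\right) + j{\left(143 \right)} = \left(\frac{14331}{32275} + 30911\right) + 144 = \frac{997666856}{32275} + 144 = \frac{1002314456}{32275}$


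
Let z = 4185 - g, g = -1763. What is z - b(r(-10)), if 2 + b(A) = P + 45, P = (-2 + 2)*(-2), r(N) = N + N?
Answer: 5905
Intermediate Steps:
r(N) = 2*N
P = 0 (P = 0*(-2) = 0)
b(A) = 43 (b(A) = -2 + (0 + 45) = -2 + 45 = 43)
z = 5948 (z = 4185 - 1*(-1763) = 4185 + 1763 = 5948)
z - b(r(-10)) = 5948 - 1*43 = 5948 - 43 = 5905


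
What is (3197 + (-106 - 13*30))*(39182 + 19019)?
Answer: 157200901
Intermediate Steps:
(3197 + (-106 - 13*30))*(39182 + 19019) = (3197 + (-106 - 390))*58201 = (3197 - 496)*58201 = 2701*58201 = 157200901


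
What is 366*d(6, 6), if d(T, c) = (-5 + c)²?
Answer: 366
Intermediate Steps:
366*d(6, 6) = 366*(-5 + 6)² = 366*1² = 366*1 = 366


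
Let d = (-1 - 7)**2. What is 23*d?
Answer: 1472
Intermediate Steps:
d = 64 (d = (-8)**2 = 64)
23*d = 23*64 = 1472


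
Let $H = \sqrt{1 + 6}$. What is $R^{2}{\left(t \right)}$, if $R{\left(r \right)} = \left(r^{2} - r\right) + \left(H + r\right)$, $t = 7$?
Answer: $\left(49 + \sqrt{7}\right)^{2} \approx 2667.3$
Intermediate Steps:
$H = \sqrt{7} \approx 2.6458$
$R{\left(r \right)} = \sqrt{7} + r^{2}$ ($R{\left(r \right)} = \left(r^{2} - r\right) + \left(\sqrt{7} + r\right) = \left(r^{2} - r\right) + \left(r + \sqrt{7}\right) = \sqrt{7} + r^{2}$)
$R^{2}{\left(t \right)} = \left(\sqrt{7} + 7^{2}\right)^{2} = \left(\sqrt{7} + 49\right)^{2} = \left(49 + \sqrt{7}\right)^{2}$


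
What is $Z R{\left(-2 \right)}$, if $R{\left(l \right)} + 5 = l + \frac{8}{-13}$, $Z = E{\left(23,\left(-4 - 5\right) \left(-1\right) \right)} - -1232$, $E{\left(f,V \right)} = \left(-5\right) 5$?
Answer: $- \frac{119493}{13} \approx -9191.8$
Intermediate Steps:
$E{\left(f,V \right)} = -25$
$Z = 1207$ ($Z = -25 - -1232 = -25 + 1232 = 1207$)
$R{\left(l \right)} = - \frac{73}{13} + l$ ($R{\left(l \right)} = -5 + \left(l + \frac{8}{-13}\right) = -5 + \left(l + 8 \left(- \frac{1}{13}\right)\right) = -5 + \left(l - \frac{8}{13}\right) = -5 + \left(- \frac{8}{13} + l\right) = - \frac{73}{13} + l$)
$Z R{\left(-2 \right)} = 1207 \left(- \frac{73}{13} - 2\right) = 1207 \left(- \frac{99}{13}\right) = - \frac{119493}{13}$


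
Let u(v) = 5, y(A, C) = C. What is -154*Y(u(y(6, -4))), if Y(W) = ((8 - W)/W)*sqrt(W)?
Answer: -462*sqrt(5)/5 ≈ -206.61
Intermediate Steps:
Y(W) = (8 - W)/sqrt(W) (Y(W) = ((8 - W)/W)*sqrt(W) = (8 - W)/sqrt(W))
-154*Y(u(y(6, -4))) = -154*(8 - 1*5)/sqrt(5) = -154*sqrt(5)/5*(8 - 5) = -154*sqrt(5)/5*3 = -462*sqrt(5)/5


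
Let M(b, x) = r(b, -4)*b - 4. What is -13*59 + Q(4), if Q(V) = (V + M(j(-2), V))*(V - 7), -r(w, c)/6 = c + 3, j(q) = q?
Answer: -731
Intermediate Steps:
r(w, c) = -18 - 6*c (r(w, c) = -6*(c + 3) = -6*(3 + c) = -18 - 6*c)
M(b, x) = -4 + 6*b (M(b, x) = (-18 - 6*(-4))*b - 4 = (-18 + 24)*b - 4 = 6*b - 4 = -4 + 6*b)
Q(V) = (-16 + V)*(-7 + V) (Q(V) = (V + (-4 + 6*(-2)))*(V - 7) = (V + (-4 - 12))*(-7 + V) = (V - 16)*(-7 + V) = (-16 + V)*(-7 + V))
-13*59 + Q(4) = -13*59 + (112 + 4**2 - 23*4) = -767 + (112 + 16 - 92) = -767 + 36 = -731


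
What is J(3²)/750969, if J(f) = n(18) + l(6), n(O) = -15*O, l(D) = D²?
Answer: -26/83441 ≈ -0.00031160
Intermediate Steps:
J(f) = -234 (J(f) = -15*18 + 6² = -270 + 36 = -234)
J(3²)/750969 = -234/750969 = -234*1/750969 = -26/83441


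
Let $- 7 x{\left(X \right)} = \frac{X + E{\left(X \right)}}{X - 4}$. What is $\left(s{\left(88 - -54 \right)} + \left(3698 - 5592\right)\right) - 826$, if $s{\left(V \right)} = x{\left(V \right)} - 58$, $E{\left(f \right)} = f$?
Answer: $- \frac{1341916}{483} \approx -2778.3$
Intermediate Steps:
$x{\left(X \right)} = - \frac{2 X}{7 \left(-4 + X\right)}$ ($x{\left(X \right)} = - \frac{\left(X + X\right) \frac{1}{X - 4}}{7} = - \frac{2 X \frac{1}{-4 + X}}{7} = - \frac{2 X}{7 \left(-4 + X\right)}$)
$s{\left(V \right)} = -58 - \frac{2 V}{-28 + 7 V}$ ($s{\left(V \right)} = - \frac{2 V}{-28 + 7 V} - 58 = -58 - \frac{2 V}{-28 + 7 V}$)
$\left(s{\left(88 - -54 \right)} + \left(3698 - 5592\right)\right) - 826 = \left(\frac{8 \left(203 - 51 \left(88 - -54\right)\right)}{7 \left(-4 + \left(88 - -54\right)\right)} + \left(3698 - 5592\right)\right) - 826 = \left(\frac{8 \left(203 - 51 \left(88 + 54\right)\right)}{7 \left(-4 + \left(88 + 54\right)\right)} - 1894\right) - 826 = \left(\frac{8 \left(203 - 7242\right)}{7 \left(-4 + 142\right)} - 1894\right) - 826 = \left(\frac{8 \left(203 - 7242\right)}{7 \cdot 138} - 1894\right) - 826 = \left(\frac{8}{7} \cdot \frac{1}{138} \left(-7039\right) - 1894\right) - 826 = \left(- \frac{28156}{483} - 1894\right) - 826 = - \frac{942958}{483} - 826 = - \frac{1341916}{483}$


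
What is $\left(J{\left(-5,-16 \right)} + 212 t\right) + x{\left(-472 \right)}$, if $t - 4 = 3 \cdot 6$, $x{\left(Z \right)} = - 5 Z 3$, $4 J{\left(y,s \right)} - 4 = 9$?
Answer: $\frac{46989}{4} \approx 11747.0$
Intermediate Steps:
$J{\left(y,s \right)} = \frac{13}{4}$ ($J{\left(y,s \right)} = 1 + \frac{1}{4} \cdot 9 = 1 + \frac{9}{4} = \frac{13}{4}$)
$x{\left(Z \right)} = - 15 Z$
$t = 22$ ($t = 4 + 3 \cdot 6 = 4 + 18 = 22$)
$\left(J{\left(-5,-16 \right)} + 212 t\right) + x{\left(-472 \right)} = \left(\frac{13}{4} + 212 \cdot 22\right) - -7080 = \left(\frac{13}{4} + 4664\right) + 7080 = \frac{18669}{4} + 7080 = \frac{46989}{4}$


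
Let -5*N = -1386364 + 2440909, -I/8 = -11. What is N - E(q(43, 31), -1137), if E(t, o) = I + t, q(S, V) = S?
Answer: -211040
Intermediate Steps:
I = 88 (I = -8*(-11) = 88)
E(t, o) = 88 + t
N = -210909 (N = -(-1386364 + 2440909)/5 = -⅕*1054545 = -210909)
N - E(q(43, 31), -1137) = -210909 - (88 + 43) = -210909 - 1*131 = -210909 - 131 = -211040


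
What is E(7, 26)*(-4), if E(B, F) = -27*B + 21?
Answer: 672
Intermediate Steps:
E(B, F) = 21 - 27*B
E(7, 26)*(-4) = (21 - 27*7)*(-4) = (21 - 189)*(-4) = -168*(-4) = 672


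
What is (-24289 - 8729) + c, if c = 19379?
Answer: -13639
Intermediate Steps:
(-24289 - 8729) + c = (-24289 - 8729) + 19379 = -33018 + 19379 = -13639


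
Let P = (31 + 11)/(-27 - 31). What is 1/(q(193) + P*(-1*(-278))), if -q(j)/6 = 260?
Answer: -29/51078 ≈ -0.00056776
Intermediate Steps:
q(j) = -1560 (q(j) = -6*260 = -1560)
P = -21/29 (P = 42/(-58) = 42*(-1/58) = -21/29 ≈ -0.72414)
1/(q(193) + P*(-1*(-278))) = 1/(-1560 - (-21)*(-278)/29) = 1/(-1560 - 21/29*278) = 1/(-1560 - 5838/29) = 1/(-51078/29) = -29/51078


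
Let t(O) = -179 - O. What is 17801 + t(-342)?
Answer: 17964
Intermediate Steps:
17801 + t(-342) = 17801 + (-179 - 1*(-342)) = 17801 + (-179 + 342) = 17801 + 163 = 17964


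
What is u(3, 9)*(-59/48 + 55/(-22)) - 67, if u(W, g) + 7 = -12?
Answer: 185/48 ≈ 3.8542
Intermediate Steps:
u(W, g) = -19 (u(W, g) = -7 - 12 = -19)
u(3, 9)*(-59/48 + 55/(-22)) - 67 = -19*(-59/48 + 55/(-22)) - 67 = -19*(-59*1/48 + 55*(-1/22)) - 67 = -19*(-59/48 - 5/2) - 67 = -19*(-179/48) - 67 = 3401/48 - 67 = 185/48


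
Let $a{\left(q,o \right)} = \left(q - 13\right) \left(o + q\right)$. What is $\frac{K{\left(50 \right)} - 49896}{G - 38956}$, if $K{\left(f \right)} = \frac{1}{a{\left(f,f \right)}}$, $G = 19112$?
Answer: $\frac{184615199}{73422800} \approx 2.5144$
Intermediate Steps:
$a{\left(q,o \right)} = \left(-13 + q\right) \left(o + q\right)$
$K{\left(f \right)} = \frac{1}{- 26 f + 2 f^{2}}$ ($K{\left(f \right)} = \frac{1}{f^{2} - 13 f - 13 f + f f} = \frac{1}{f^{2} - 13 f - 13 f + f^{2}} = \frac{1}{- 26 f + 2 f^{2}}$)
$\frac{K{\left(50 \right)} - 49896}{G - 38956} = \frac{\frac{1}{2 \cdot 50 \left(-13 + 50\right)} - 49896}{19112 - 38956} = \frac{\frac{1}{2} \cdot \frac{1}{50} \cdot \frac{1}{37} - 49896}{-19844} = \left(\frac{1}{2} \cdot \frac{1}{50} \cdot \frac{1}{37} - 49896\right) \left(- \frac{1}{19844}\right) = \left(\frac{1}{3700} - 49896\right) \left(- \frac{1}{19844}\right) = \left(- \frac{184615199}{3700}\right) \left(- \frac{1}{19844}\right) = \frac{184615199}{73422800}$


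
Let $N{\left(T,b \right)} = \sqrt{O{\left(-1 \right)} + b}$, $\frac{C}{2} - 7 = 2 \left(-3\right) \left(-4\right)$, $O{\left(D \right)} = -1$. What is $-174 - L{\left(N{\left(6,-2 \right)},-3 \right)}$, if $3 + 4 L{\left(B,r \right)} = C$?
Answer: $- \frac{755}{4} \approx -188.75$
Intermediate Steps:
$C = 62$ ($C = 14 + 2 \cdot 2 \left(-3\right) \left(-4\right) = 14 + 2 \left(\left(-6\right) \left(-4\right)\right) = 14 + 2 \cdot 24 = 14 + 48 = 62$)
$N{\left(T,b \right)} = \sqrt{-1 + b}$
$L{\left(B,r \right)} = \frac{59}{4}$ ($L{\left(B,r \right)} = - \frac{3}{4} + \frac{1}{4} \cdot 62 = - \frac{3}{4} + \frac{31}{2} = \frac{59}{4}$)
$-174 - L{\left(N{\left(6,-2 \right)},-3 \right)} = -174 - \frac{59}{4} = - \frac{755}{4}$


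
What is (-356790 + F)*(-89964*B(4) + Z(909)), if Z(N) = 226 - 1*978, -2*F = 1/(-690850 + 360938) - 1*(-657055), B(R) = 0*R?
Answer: 21252879903593/41239 ≈ 5.1536e+8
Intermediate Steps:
B(R) = 0
F = -216770329159/659824 (F = -(1/(-690850 + 360938) - 1*(-657055))/2 = -(1/(-329912) + 657055)/2 = -(-1/329912 + 657055)/2 = -½*216770329159/329912 = -216770329159/659824 ≈ -3.2853e+5)
Z(N) = -752 (Z(N) = 226 - 978 = -752)
(-356790 + F)*(-89964*B(4) + Z(909)) = (-356790 - 216770329159/659824)*(-89964*0 - 752) = -452188934119*(0 - 752)/659824 = -452188934119/659824*(-752) = 21252879903593/41239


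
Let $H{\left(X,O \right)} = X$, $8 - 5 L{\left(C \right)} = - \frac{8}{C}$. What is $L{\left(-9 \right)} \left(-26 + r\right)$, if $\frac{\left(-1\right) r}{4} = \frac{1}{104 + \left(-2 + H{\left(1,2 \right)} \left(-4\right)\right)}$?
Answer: $- \frac{81664}{2205} \approx -37.036$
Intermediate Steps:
$L{\left(C \right)} = \frac{8}{5} + \frac{8}{5 C}$ ($L{\left(C \right)} = \frac{8}{5} - \frac{\left(-8\right) \frac{1}{C}}{5} = \frac{8}{5} + \frac{8}{5 C}$)
$r = - \frac{2}{49}$ ($r = - \frac{4}{104 + \left(-2 + 1 \left(-4\right)\right)} = - \frac{4}{104 - 6} = - \frac{4}{98} = \left(-4\right) \frac{1}{98} = - \frac{2}{49} \approx -0.040816$)
$L{\left(-9 \right)} \left(-26 + r\right) = \frac{8 \left(1 - 9\right)}{5 \left(-9\right)} \left(-26 - \frac{2}{49}\right) = \frac{8}{5} \left(- \frac{1}{9}\right) \left(-8\right) \left(- \frac{1276}{49}\right) = \frac{64}{45} \left(- \frac{1276}{49}\right) = - \frac{81664}{2205}$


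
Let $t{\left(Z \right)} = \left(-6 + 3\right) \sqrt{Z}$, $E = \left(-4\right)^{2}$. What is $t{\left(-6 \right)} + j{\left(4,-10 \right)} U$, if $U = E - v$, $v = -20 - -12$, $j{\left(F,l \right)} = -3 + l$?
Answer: $-312 - 3 i \sqrt{6} \approx -312.0 - 7.3485 i$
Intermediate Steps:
$E = 16$
$v = -8$ ($v = -20 + 12 = -8$)
$t{\left(Z \right)} = - 3 \sqrt{Z}$
$U = 24$ ($U = 16 - -8 = 16 + 8 = 24$)
$t{\left(-6 \right)} + j{\left(4,-10 \right)} U = - 3 \sqrt{-6} + \left(-3 - 10\right) 24 = - 3 i \sqrt{6} - 312 = -312 - 3 i \sqrt{6}$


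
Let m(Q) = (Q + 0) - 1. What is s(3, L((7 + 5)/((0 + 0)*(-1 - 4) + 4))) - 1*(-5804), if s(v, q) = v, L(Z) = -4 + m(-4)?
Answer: 5807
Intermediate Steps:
m(Q) = -1 + Q (m(Q) = Q - 1 = -1 + Q)
L(Z) = -9 (L(Z) = -4 + (-1 - 4) = -4 - 5 = -9)
s(3, L((7 + 5)/((0 + 0)*(-1 - 4) + 4))) - 1*(-5804) = 3 - 1*(-5804) = 3 + 5804 = 5807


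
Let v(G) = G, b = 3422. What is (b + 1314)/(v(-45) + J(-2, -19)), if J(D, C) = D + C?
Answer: -2368/33 ≈ -71.758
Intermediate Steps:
J(D, C) = C + D
(b + 1314)/(v(-45) + J(-2, -19)) = (3422 + 1314)/(-45 + (-19 - 2)) = 4736/(-45 - 21) = 4736/(-66) = 4736*(-1/66) = -2368/33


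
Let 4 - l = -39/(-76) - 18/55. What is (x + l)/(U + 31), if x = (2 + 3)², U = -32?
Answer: -120443/4180 ≈ -28.814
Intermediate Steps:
l = 15943/4180 (l = 4 - (-39/(-76) - 18/55) = 4 - (-39*(-1/76) - 18*1/55) = 4 - (39/76 - 18/55) = 4 - 1*777/4180 = 4 - 777/4180 = 15943/4180 ≈ 3.8141)
x = 25 (x = 5² = 25)
(x + l)/(U + 31) = (25 + 15943/4180)/(-32 + 31) = (120443/4180)/(-1) = (120443/4180)*(-1) = -120443/4180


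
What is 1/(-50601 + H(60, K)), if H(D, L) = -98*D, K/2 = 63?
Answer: -1/56481 ≈ -1.7705e-5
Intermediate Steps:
K = 126 (K = 2*63 = 126)
1/(-50601 + H(60, K)) = 1/(-50601 - 98*60) = 1/(-50601 - 5880) = 1/(-56481) = -1/56481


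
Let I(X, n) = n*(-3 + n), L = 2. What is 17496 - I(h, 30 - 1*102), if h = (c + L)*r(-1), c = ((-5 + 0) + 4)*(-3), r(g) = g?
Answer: 12096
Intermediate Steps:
c = 3 (c = (-5 + 4)*(-3) = -1*(-3) = 3)
h = -5 (h = (3 + 2)*(-1) = 5*(-1) = -5)
17496 - I(h, 30 - 1*102) = 17496 - (30 - 1*102)*(-3 + (30 - 1*102)) = 17496 - (30 - 102)*(-3 + (30 - 102)) = 17496 - (-72)*(-3 - 72) = 17496 - (-72)*(-75) = 17496 - 1*5400 = 17496 - 5400 = 12096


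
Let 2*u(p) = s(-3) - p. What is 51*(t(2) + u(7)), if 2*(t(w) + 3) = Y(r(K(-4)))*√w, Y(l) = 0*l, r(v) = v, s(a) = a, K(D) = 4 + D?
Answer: -408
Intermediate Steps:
Y(l) = 0
t(w) = -3 (t(w) = -3 + (0*√w)/2 = -3 + (½)*0 = -3 + 0 = -3)
u(p) = -3/2 - p/2 (u(p) = (-3 - p)/2 = -3/2 - p/2)
51*(t(2) + u(7)) = 51*(-3 + (-3/2 - ½*7)) = 51*(-3 + (-3/2 - 7/2)) = 51*(-3 - 5) = 51*(-8) = -408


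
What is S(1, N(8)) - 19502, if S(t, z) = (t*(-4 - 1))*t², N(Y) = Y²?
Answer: -19507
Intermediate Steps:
S(t, z) = -5*t³ (S(t, z) = (t*(-5))*t² = (-5*t)*t² = -5*t³)
S(1, N(8)) - 19502 = -5*1³ - 19502 = -5*1 - 19502 = -5 - 19502 = -19507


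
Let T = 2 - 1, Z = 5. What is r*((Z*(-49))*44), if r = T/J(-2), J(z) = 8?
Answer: -2695/2 ≈ -1347.5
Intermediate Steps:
T = 1
r = ⅛ (r = 1/8 = 1*(⅛) = ⅛ ≈ 0.12500)
r*((Z*(-49))*44) = ((5*(-49))*44)/8 = (-245*44)/8 = (⅛)*(-10780) = -2695/2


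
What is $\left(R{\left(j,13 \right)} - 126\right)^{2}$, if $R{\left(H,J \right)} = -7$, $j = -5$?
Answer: $17689$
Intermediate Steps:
$\left(R{\left(j,13 \right)} - 126\right)^{2} = \left(-7 - 126\right)^{2} = \left(-133\right)^{2} = 17689$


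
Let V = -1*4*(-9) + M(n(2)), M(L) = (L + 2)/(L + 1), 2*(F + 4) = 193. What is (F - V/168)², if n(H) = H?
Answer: 2758921/324 ≈ 8515.2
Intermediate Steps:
F = 185/2 (F = -4 + (½)*193 = -4 + 193/2 = 185/2 ≈ 92.500)
M(L) = (2 + L)/(1 + L)
V = 112/3 (V = -1*4*(-9) + (2 + 2)/(1 + 2) = -4*(-9) + 4/3 = 36 + (⅓)*4 = 36 + 4/3 = 112/3 ≈ 37.333)
(F - V/168)² = (185/2 - 112/(3*168))² = (185/2 - 1*2/9)² = (185/2 - 2/9)² = (1661/18)² = 2758921/324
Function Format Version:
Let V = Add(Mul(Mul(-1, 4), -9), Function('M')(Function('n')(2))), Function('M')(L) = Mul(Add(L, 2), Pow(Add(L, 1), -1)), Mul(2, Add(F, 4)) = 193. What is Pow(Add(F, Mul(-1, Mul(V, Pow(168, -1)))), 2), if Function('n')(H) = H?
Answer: Rational(2758921, 324) ≈ 8515.2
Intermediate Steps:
F = Rational(185, 2) (F = Add(-4, Mul(Rational(1, 2), 193)) = Add(-4, Rational(193, 2)) = Rational(185, 2) ≈ 92.500)
Function('M')(L) = Mul(Pow(Add(1, L), -1), Add(2, L)) (Function('M')(L) = Mul(Add(2, L), Pow(Add(1, L), -1)) = Mul(Pow(Add(1, L), -1), Add(2, L)))
V = Rational(112, 3) (V = Add(Mul(Mul(-1, 4), -9), Mul(Pow(Add(1, 2), -1), Add(2, 2))) = Add(Mul(-4, -9), Mul(Pow(3, -1), 4)) = Add(36, Mul(Rational(1, 3), 4)) = Add(36, Rational(4, 3)) = Rational(112, 3) ≈ 37.333)
Pow(Add(F, Mul(-1, Mul(V, Pow(168, -1)))), 2) = Pow(Add(Rational(185, 2), Mul(-1, Mul(Rational(112, 3), Pow(168, -1)))), 2) = Pow(Add(Rational(185, 2), Mul(-1, Mul(Rational(112, 3), Rational(1, 168)))), 2) = Pow(Add(Rational(185, 2), Mul(-1, Rational(2, 9))), 2) = Pow(Add(Rational(185, 2), Rational(-2, 9)), 2) = Pow(Rational(1661, 18), 2) = Rational(2758921, 324)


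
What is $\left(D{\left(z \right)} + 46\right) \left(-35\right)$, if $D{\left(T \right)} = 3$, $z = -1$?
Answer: $-1715$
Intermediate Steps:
$\left(D{\left(z \right)} + 46\right) \left(-35\right) = \left(3 + 46\right) \left(-35\right) = 49 \left(-35\right) = -1715$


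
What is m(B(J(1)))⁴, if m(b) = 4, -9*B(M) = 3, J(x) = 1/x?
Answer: 256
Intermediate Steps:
B(M) = -⅓ (B(M) = -⅑*3 = -⅓)
m(B(J(1)))⁴ = 4⁴ = 256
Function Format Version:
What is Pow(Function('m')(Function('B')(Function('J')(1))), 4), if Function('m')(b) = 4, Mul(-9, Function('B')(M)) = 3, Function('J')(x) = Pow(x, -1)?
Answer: 256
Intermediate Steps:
Function('B')(M) = Rational(-1, 3) (Function('B')(M) = Mul(Rational(-1, 9), 3) = Rational(-1, 3))
Pow(Function('m')(Function('B')(Function('J')(1))), 4) = Pow(4, 4) = 256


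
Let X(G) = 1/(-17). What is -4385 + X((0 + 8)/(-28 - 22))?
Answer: -74546/17 ≈ -4385.1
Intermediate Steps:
X(G) = -1/17
-4385 + X((0 + 8)/(-28 - 22)) = -4385 - 1/17 = -74546/17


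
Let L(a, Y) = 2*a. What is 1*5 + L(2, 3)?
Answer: 9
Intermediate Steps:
1*5 + L(2, 3) = 1*5 + 2*2 = 5 + 4 = 9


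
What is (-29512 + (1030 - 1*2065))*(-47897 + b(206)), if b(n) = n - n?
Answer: 1463109659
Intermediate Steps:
b(n) = 0
(-29512 + (1030 - 1*2065))*(-47897 + b(206)) = (-29512 + (1030 - 1*2065))*(-47897 + 0) = (-29512 + (1030 - 2065))*(-47897) = (-29512 - 1035)*(-47897) = -30547*(-47897) = 1463109659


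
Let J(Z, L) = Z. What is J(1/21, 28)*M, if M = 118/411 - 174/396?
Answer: -153/21098 ≈ -0.0072519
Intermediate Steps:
M = -459/3014 (M = 118*(1/411) - 174*1/396 = 118/411 - 29/66 = -459/3014 ≈ -0.15229)
J(1/21, 28)*M = -459/3014/21 = (1/21)*(-459/3014) = -153/21098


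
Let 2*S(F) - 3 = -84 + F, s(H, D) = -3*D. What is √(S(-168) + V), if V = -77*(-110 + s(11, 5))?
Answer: √38002/2 ≈ 97.470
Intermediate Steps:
V = 9625 (V = -77*(-110 - 3*5) = -77*(-110 - 15) = -77*(-125) = 9625)
S(F) = -81/2 + F/2 (S(F) = 3/2 + (-84 + F)/2 = 3/2 + (-42 + F/2) = -81/2 + F/2)
√(S(-168) + V) = √((-81/2 + (½)*(-168)) + 9625) = √((-81/2 - 84) + 9625) = √(-249/2 + 9625) = √(19001/2) = √38002/2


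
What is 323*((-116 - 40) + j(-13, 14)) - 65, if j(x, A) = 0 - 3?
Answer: -51422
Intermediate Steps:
j(x, A) = -3
323*((-116 - 40) + j(-13, 14)) - 65 = 323*((-116 - 40) - 3) - 65 = 323*(-156 - 3) - 65 = 323*(-159) - 65 = -51357 - 65 = -51422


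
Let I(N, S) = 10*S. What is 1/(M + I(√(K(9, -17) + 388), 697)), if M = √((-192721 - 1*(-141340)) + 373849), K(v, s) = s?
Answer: 3485/24129216 - √80617/24129216 ≈ 0.00013266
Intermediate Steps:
M = 2*√80617 (M = √((-192721 + 141340) + 373849) = √(-51381 + 373849) = √322468 = 2*√80617 ≈ 567.86)
1/(M + I(√(K(9, -17) + 388), 697)) = 1/(2*√80617 + 10*697) = 1/(2*√80617 + 6970) = 1/(6970 + 2*√80617)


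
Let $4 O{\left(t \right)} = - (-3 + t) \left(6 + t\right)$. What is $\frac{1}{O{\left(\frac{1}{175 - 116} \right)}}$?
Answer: $\frac{3481}{15620} \approx 0.22286$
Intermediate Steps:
$O{\left(t \right)} = \frac{\left(3 - t\right) \left(6 + t\right)}{4}$ ($O{\left(t \right)} = \frac{- (-3 + t) \left(6 + t\right)}{4} = \frac{\left(3 - t\right) \left(6 + t\right)}{4}$)
$\frac{1}{O{\left(\frac{1}{175 - 116} \right)}} = \frac{1}{\frac{9}{2} - \frac{3}{4 \left(175 - 116\right)} - \frac{\left(\frac{1}{175 - 116}\right)^{2}}{4}} = \frac{1}{\frac{9}{2} - \frac{3}{4 \cdot 59} - \frac{\left(\frac{1}{59}\right)^{2}}{4}} = \frac{1}{\frac{9}{2} - \frac{3}{236} - \frac{1}{4 \cdot 3481}} = \frac{1}{\frac{9}{2} - \frac{3}{236} - \frac{1}{13924}} = \frac{1}{\frac{15620}{3481}} = \frac{3481}{15620}$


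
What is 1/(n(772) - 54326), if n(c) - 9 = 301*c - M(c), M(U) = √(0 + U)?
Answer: 178055/31703582253 + 2*√193/31703582253 ≈ 5.6171e-6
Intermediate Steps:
M(U) = √U
n(c) = 9 - √c + 301*c (n(c) = 9 + (301*c - √c) = 9 + (-√c + 301*c) = 9 - √c + 301*c)
1/(n(772) - 54326) = 1/((9 - √772 + 301*772) - 54326) = 1/((9 - 2*√193 + 232372) - 54326) = 1/((232381 - 2*√193) - 54326) = 1/(178055 - 2*√193)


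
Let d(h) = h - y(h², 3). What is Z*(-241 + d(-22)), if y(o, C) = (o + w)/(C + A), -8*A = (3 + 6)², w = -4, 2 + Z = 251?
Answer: -925533/19 ≈ -48712.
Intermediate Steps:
Z = 249 (Z = -2 + 251 = 249)
A = -81/8 (A = -(3 + 6)²/8 = -⅛*9² = -⅛*81 = -81/8 ≈ -10.125)
y(o, C) = (-4 + o)/(-81/8 + C) (y(o, C) = (o - 4)/(C - 81/8) = (-4 + o)/(-81/8 + C))
d(h) = -32/57 + h + 8*h²/57 (d(h) = h - 8*(-4 + h²)/(-81 + 8*3) = h - 8*(-4 + h²)/(-81 + 24) = h - 8*(-4 + h²)/(-57) = h - 8*(-1)*(-4 + h²)/57 = h - (32/57 - 8*h²/57) = h + (-32/57 + 8*h²/57) = -32/57 + h + 8*h²/57)
Z*(-241 + d(-22)) = 249*(-241 + (-32/57 - 22 + (8/57)*(-22)²)) = 249*(-241 + (-32/57 - 22 + (8/57)*484)) = 249*(-241 + (-32/57 - 22 + 3872/57)) = 249*(-241 + 862/19) = 249*(-3717/19) = -925533/19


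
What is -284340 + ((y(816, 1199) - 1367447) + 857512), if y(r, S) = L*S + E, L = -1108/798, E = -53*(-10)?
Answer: -317368501/399 ≈ -7.9541e+5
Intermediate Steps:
E = 530
L = -554/399 (L = -1108*1/798 = -554/399 ≈ -1.3885)
y(r, S) = 530 - 554*S/399 (y(r, S) = -554*S/399 + 530 = 530 - 554*S/399)
-284340 + ((y(816, 1199) - 1367447) + 857512) = -284340 + (((530 - 554/399*1199) - 1367447) + 857512) = -284340 + (((530 - 664246/399) - 1367447) + 857512) = -284340 + ((-452776/399 - 1367447) + 857512) = -284340 + (-546064129/399 + 857512) = -284340 - 203916841/399 = -317368501/399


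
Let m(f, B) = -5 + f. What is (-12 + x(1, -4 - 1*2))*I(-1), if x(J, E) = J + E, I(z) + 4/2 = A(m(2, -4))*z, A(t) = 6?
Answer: 136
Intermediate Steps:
I(z) = -2 + 6*z
x(J, E) = E + J
(-12 + x(1, -4 - 1*2))*I(-1) = (-12 + ((-4 - 1*2) + 1))*(-2 + 6*(-1)) = (-12 + ((-4 - 2) + 1))*(-2 - 6) = (-12 + (-6 + 1))*(-8) = (-12 - 5)*(-8) = -17*(-8) = 136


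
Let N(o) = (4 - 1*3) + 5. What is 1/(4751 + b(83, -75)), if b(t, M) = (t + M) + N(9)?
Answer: 1/4765 ≈ 0.00020986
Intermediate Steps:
N(o) = 6 (N(o) = (4 - 3) + 5 = 1 + 5 = 6)
b(t, M) = 6 + M + t (b(t, M) = (t + M) + 6 = (M + t) + 6 = 6 + M + t)
1/(4751 + b(83, -75)) = 1/(4751 + (6 - 75 + 83)) = 1/(4751 + 14) = 1/4765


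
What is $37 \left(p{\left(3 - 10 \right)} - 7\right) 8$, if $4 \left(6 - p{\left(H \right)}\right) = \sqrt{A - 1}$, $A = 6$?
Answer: $-296 - 74 \sqrt{5} \approx -461.47$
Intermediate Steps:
$p{\left(H \right)} = 6 - \frac{\sqrt{5}}{4}$ ($p{\left(H \right)} = 6 - \frac{\sqrt{6 - 1}}{4} = 6 - \frac{\sqrt{5}}{4}$)
$37 \left(p{\left(3 - 10 \right)} - 7\right) 8 = 37 \left(\left(6 - \frac{\sqrt{5}}{4}\right) - 7\right) 8 = 37 \left(-1 - \frac{\sqrt{5}}{4}\right) 8 = 37 \left(-8 - 2 \sqrt{5}\right) = -296 - 74 \sqrt{5}$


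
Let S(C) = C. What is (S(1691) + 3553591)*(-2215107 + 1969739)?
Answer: -872352433776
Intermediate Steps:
(S(1691) + 3553591)*(-2215107 + 1969739) = (1691 + 3553591)*(-2215107 + 1969739) = 3555282*(-245368) = -872352433776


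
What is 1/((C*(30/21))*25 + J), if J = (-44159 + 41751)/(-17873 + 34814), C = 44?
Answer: 118587/186334144 ≈ 0.00063642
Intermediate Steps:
J = -2408/16941 ≈ -0.14214
1/((C*(30/21))*25 + J) = 1/((44*(30/21))*25 - 2408/16941) = 1/((44*(30*(1/21)))*25 - 2408/16941) = 1/((44*(10/7))*25 - 2408/16941) = 1/((440/7)*25 - 2408/16941) = 1/(11000/7 - 2408/16941) = 1/(186334144/118587) = 118587/186334144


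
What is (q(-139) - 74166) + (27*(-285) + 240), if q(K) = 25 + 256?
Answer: -81340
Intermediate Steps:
q(K) = 281
(q(-139) - 74166) + (27*(-285) + 240) = (281 - 74166) + (27*(-285) + 240) = -73885 + (-7695 + 240) = -73885 - 7455 = -81340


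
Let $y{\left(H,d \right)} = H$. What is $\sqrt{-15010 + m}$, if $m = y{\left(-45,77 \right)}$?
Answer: $i \sqrt{15055} \approx 122.7 i$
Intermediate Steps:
$m = -45$
$\sqrt{-15010 + m} = \sqrt{-15010 - 45} = \sqrt{-15055} = i \sqrt{15055}$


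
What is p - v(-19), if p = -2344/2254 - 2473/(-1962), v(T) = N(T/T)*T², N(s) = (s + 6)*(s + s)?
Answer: -11174785789/2211174 ≈ -5053.8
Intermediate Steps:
N(s) = 2*s*(6 + s) (N(s) = (6 + s)*(2*s) = 2*s*(6 + s))
v(T) = 14*T² (v(T) = (2*(T/T)*(6 + T/T))*T² = (2*1*(6 + 1))*T² = (2*1*7)*T² = 14*T²)
p = 487607/2211174 (p = -2344*1/2254 - 2473*(-1/1962) = -1172/1127 + 2473/1962 = 487607/2211174 ≈ 0.22052)
p - v(-19) = 487607/2211174 - 14*(-19)² = 487607/2211174 - 14*361 = 487607/2211174 - 1*5054 = 487607/2211174 - 5054 = -11174785789/2211174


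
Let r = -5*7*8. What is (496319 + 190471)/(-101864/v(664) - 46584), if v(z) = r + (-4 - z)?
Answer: -81384615/5507471 ≈ -14.777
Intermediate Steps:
r = -280 (r = -35*8 = -280)
v(z) = -284 - z (v(z) = -280 + (-4 - z) = -284 - z)
(496319 + 190471)/(-101864/v(664) - 46584) = (496319 + 190471)/(-101864/(-284 - 1*664) - 46584) = 686790/(-101864/(-284 - 664) - 46584) = 686790/(-101864/(-948) - 46584) = 686790/(-101864*(-1/948) - 46584) = 686790/(25466/237 - 46584) = 686790/(-11014942/237) = 686790*(-237/11014942) = -81384615/5507471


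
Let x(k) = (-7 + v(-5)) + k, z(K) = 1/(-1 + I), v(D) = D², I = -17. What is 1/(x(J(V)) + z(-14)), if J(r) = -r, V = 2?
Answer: 18/287 ≈ 0.062718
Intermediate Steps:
z(K) = -1/18 (z(K) = 1/(-1 - 17) = 1/(-18) = -1/18)
x(k) = 18 + k (x(k) = (-7 + (-5)²) + k = (-7 + 25) + k = 18 + k)
1/(x(J(V)) + z(-14)) = 1/((18 - 1*2) - 1/18) = 1/((18 - 2) - 1/18) = 1/(16 - 1/18) = 1/(287/18) = 18/287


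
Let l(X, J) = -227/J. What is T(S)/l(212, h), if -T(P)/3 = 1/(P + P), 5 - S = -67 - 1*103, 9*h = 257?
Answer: 257/238350 ≈ 0.0010782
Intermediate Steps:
h = 257/9 (h = (1/9)*257 = 257/9 ≈ 28.556)
S = 175 (S = 5 - (-67 - 1*103) = 5 - (-67 - 103) = 5 - 1*(-170) = 5 + 170 = 175)
T(P) = -3/(2*P) (T(P) = -3/(P + P) = -3*1/(2*P) = -3/(2*P))
T(S)/l(212, h) = (-3/2/175)/((-227/257/9)) = (-3/2*1/175)/((-227*9/257)) = -3/(350*(-2043/257)) = -3/350*(-257/2043) = 257/238350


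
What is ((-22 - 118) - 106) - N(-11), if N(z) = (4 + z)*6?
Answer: -204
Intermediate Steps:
N(z) = 24 + 6*z
((-22 - 118) - 106) - N(-11) = ((-22 - 118) - 106) - (24 + 6*(-11)) = (-140 - 106) - (24 - 66) = -246 - 1*(-42) = -246 + 42 = -204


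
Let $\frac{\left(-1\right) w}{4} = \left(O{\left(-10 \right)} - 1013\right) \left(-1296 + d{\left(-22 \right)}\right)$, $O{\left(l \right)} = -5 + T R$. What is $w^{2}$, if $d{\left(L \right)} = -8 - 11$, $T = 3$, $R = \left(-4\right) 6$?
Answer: $32871875560000$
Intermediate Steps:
$R = -24$
$O{\left(l \right)} = -77$ ($O{\left(l \right)} = -5 + 3 \left(-24\right) = -5 - 72 = -77$)
$d{\left(L \right)} = -19$ ($d{\left(L \right)} = -8 - 11 = -19$)
$w = -5733400$ ($w = - 4 \left(-77 - 1013\right) \left(-1296 - 19\right) = - 4 \left(\left(-1090\right) \left(-1315\right)\right) = \left(-4\right) 1433350 = -5733400$)
$w^{2} = \left(-5733400\right)^{2} = 32871875560000$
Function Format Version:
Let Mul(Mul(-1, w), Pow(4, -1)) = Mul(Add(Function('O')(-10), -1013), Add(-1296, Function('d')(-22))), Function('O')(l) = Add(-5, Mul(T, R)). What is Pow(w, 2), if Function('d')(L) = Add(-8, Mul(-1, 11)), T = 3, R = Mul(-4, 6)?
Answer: 32871875560000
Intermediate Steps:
R = -24
Function('O')(l) = -77 (Function('O')(l) = Add(-5, Mul(3, -24)) = Add(-5, -72) = -77)
Function('d')(L) = -19 (Function('d')(L) = Add(-8, -11) = -19)
w = -5733400 (w = Mul(-4, Mul(Add(-77, -1013), Add(-1296, -19))) = Mul(-4, Mul(-1090, -1315)) = Mul(-4, 1433350) = -5733400)
Pow(w, 2) = Pow(-5733400, 2) = 32871875560000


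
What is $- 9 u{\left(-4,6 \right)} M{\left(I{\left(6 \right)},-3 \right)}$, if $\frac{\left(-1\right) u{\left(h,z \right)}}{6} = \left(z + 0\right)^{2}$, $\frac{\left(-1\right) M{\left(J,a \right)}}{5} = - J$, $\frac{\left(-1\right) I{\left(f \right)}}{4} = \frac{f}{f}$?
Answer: $-38880$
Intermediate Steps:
$I{\left(f \right)} = -4$ ($I{\left(f \right)} = - 4 \frac{f}{f} = \left(-4\right) 1 = -4$)
$M{\left(J,a \right)} = 5 J$ ($M{\left(J,a \right)} = - 5 \left(- J\right) = 5 J$)
$u{\left(h,z \right)} = - 6 z^{2}$ ($u{\left(h,z \right)} = - 6 \left(z + 0\right)^{2} = - 6 z^{2}$)
$- 9 u{\left(-4,6 \right)} M{\left(I{\left(6 \right)},-3 \right)} = - 9 \left(- 6 \cdot 6^{2}\right) 5 \left(-4\right) = - 9 \left(\left(-6\right) 36\right) \left(-20\right) = \left(-9\right) \left(-216\right) \left(-20\right) = 1944 \left(-20\right) = -38880$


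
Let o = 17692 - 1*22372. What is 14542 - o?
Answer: 19222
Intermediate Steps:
o = -4680 (o = 17692 - 22372 = -4680)
14542 - o = 14542 - 1*(-4680) = 14542 + 4680 = 19222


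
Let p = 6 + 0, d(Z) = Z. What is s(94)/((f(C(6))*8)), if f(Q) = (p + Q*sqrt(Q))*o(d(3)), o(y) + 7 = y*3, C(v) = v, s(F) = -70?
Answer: 7/48 - 7*sqrt(6)/48 ≈ -0.21138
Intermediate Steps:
o(y) = -7 + 3*y (o(y) = -7 + y*3 = -7 + 3*y)
p = 6
f(Q) = 12 + 2*Q**(3/2) (f(Q) = (6 + Q*sqrt(Q))*(-7 + 3*3) = (6 + Q**(3/2))*(-7 + 9) = (6 + Q**(3/2))*2 = 12 + 2*Q**(3/2))
s(94)/((f(C(6))*8)) = -70*1/(8*(12 + 2*6**(3/2))) = -70*1/(8*(12 + 2*(6*sqrt(6)))) = -70*1/(8*(12 + 12*sqrt(6))) = -70/(96 + 96*sqrt(6))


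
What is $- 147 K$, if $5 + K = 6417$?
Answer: $-942564$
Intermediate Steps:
$K = 6412$ ($K = -5 + 6417 = 6412$)
$- 147 K = \left(-147\right) 6412 = -942564$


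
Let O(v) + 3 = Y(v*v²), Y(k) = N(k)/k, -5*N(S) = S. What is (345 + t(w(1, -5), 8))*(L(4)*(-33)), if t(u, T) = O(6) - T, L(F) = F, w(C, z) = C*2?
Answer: -220308/5 ≈ -44062.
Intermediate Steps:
w(C, z) = 2*C
N(S) = -S/5
Y(k) = -⅕ (Y(k) = (-k/5)/k = -⅕)
O(v) = -16/5 (O(v) = -3 - ⅕ = -16/5)
t(u, T) = -16/5 - T
(345 + t(w(1, -5), 8))*(L(4)*(-33)) = (345 + (-16/5 - 1*8))*(4*(-33)) = (345 + (-16/5 - 8))*(-132) = (345 - 56/5)*(-132) = (1669/5)*(-132) = -220308/5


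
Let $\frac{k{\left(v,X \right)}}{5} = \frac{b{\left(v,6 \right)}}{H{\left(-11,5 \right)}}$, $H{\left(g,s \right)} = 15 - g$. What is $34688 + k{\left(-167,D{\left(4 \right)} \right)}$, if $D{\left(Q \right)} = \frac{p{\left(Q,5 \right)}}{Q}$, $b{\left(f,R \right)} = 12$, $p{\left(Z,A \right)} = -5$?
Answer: $\frac{450974}{13} \approx 34690.0$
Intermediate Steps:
$D{\left(Q \right)} = - \frac{5}{Q}$
$k{\left(v,X \right)} = \frac{30}{13}$ ($k{\left(v,X \right)} = 5 \frac{12}{15 - -11} = 5 \frac{12}{15 + 11} = 5 \cdot \frac{12}{26} = 5 \cdot 12 \cdot \frac{1}{26} = 5 \cdot \frac{6}{13} = \frac{30}{13}$)
$34688 + k{\left(-167,D{\left(4 \right)} \right)} = 34688 + \frac{30}{13} = \frac{450974}{13}$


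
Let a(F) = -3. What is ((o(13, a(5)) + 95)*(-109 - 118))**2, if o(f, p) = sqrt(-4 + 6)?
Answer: 465152283 + 9790510*sqrt(2) ≈ 4.7900e+8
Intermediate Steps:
o(f, p) = sqrt(2)
((o(13, a(5)) + 95)*(-109 - 118))**2 = ((sqrt(2) + 95)*(-109 - 118))**2 = ((95 + sqrt(2))*(-227))**2 = (-21565 - 227*sqrt(2))**2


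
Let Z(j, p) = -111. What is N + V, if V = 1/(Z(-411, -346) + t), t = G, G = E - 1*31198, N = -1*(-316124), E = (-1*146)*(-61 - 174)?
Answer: 948688125/3001 ≈ 3.1612e+5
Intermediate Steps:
E = 34310 (E = -146*(-235) = 34310)
N = 316124
G = 3112 (G = 34310 - 1*31198 = 34310 - 31198 = 3112)
t = 3112
V = 1/3001 (V = 1/(-111 + 3112) = 1/3001 ≈ 0.00033322)
N + V = 316124 + 1/3001 = 948688125/3001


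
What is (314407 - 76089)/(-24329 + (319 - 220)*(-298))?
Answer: -238318/53831 ≈ -4.4272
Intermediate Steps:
(314407 - 76089)/(-24329 + (319 - 220)*(-298)) = 238318/(-24329 + 99*(-298)) = 238318/(-24329 - 29502) = 238318/(-53831) = 238318*(-1/53831) = -238318/53831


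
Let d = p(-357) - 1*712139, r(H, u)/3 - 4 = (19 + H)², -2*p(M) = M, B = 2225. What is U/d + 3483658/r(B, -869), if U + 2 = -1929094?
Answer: 31622347107029/10755316728510 ≈ 2.9402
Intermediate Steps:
U = -1929096 (U = -2 - 1929094 = -1929096)
p(M) = -M/2
r(H, u) = 12 + 3*(19 + H)²
d = -1423921/2 (d = -½*(-357) - 1*712139 = 357/2 - 712139 = -1423921/2 ≈ -7.1196e+5)
U/d + 3483658/r(B, -869) = -1929096/(-1423921/2) + 3483658/(12 + 3*(19 + 2225)²) = -1929096*(-2/1423921) + 3483658/(12 + 3*2244²) = 3858192/1423921 + 3483658/(12 + 3*5035536) = 3858192/1423921 + 3483658/(12 + 15106608) = 3858192/1423921 + 3483658/15106620 = 3858192/1423921 + 3483658*(1/15106620) = 3858192/1423921 + 1741829/7553310 = 31622347107029/10755316728510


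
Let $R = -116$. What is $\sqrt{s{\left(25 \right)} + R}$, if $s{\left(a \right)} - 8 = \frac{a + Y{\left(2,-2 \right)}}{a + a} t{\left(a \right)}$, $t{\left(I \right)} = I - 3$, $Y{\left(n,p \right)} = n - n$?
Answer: $i \sqrt{97} \approx 9.8489 i$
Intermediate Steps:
$Y{\left(n,p \right)} = 0$
$t{\left(I \right)} = -3 + I$
$s{\left(a \right)} = \frac{13}{2} + \frac{a}{2}$ ($s{\left(a \right)} = 8 + \frac{a + 0}{a + a} \left(-3 + a\right) = 8 + \frac{a}{2 a} \left(-3 + a\right) = 8 + a \frac{1}{2 a} \left(-3 + a\right) = 8 + \frac{-3 + a}{2} = 8 + \left(- \frac{3}{2} + \frac{a}{2}\right) = \frac{13}{2} + \frac{a}{2}$)
$\sqrt{s{\left(25 \right)} + R} = \sqrt{\left(\frac{13}{2} + \frac{1}{2} \cdot 25\right) - 116} = \sqrt{\left(\frac{13}{2} + \frac{25}{2}\right) - 116} = \sqrt{19 - 116} = \sqrt{-97} = i \sqrt{97}$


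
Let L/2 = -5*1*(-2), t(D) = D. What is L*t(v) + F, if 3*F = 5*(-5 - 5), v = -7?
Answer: -470/3 ≈ -156.67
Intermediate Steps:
F = -50/3 (F = (5*(-5 - 5))/3 = (5*(-10))/3 = (1/3)*(-50) = -50/3 ≈ -16.667)
L = 20 (L = 2*(-5*1*(-2)) = 2*(-5*(-2)) = 2*10 = 20)
L*t(v) + F = 20*(-7) - 50/3 = -140 - 50/3 = -470/3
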